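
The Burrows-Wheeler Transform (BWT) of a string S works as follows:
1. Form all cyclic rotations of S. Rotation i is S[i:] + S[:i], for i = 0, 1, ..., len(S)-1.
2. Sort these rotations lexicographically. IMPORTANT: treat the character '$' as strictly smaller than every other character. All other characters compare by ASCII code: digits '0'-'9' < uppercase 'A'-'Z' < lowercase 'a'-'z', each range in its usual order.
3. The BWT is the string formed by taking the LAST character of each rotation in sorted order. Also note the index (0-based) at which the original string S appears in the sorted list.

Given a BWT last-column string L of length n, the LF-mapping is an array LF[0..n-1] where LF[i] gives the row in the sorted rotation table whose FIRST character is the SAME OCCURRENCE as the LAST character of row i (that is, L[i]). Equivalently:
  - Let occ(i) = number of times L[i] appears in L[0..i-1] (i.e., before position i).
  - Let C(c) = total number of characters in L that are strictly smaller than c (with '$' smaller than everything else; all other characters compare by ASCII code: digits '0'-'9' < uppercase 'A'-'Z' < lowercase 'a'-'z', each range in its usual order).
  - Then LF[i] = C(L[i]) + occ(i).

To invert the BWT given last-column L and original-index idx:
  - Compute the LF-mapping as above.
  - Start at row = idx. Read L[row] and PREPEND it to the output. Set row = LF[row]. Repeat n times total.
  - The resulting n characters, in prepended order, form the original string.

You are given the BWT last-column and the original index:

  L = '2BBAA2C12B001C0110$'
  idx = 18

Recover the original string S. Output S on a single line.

Answer: CA0C1A0B0211B021B2$

Derivation:
LF mapping: 9 14 15 12 13 10 17 5 11 16 1 2 6 18 3 7 8 4 0
Walk LF starting at row 18, prepending L[row]:
  step 1: row=18, L[18]='$', prepend. Next row=LF[18]=0
  step 2: row=0, L[0]='2', prepend. Next row=LF[0]=9
  step 3: row=9, L[9]='B', prepend. Next row=LF[9]=16
  step 4: row=16, L[16]='1', prepend. Next row=LF[16]=8
  step 5: row=8, L[8]='2', prepend. Next row=LF[8]=11
  step 6: row=11, L[11]='0', prepend. Next row=LF[11]=2
  step 7: row=2, L[2]='B', prepend. Next row=LF[2]=15
  step 8: row=15, L[15]='1', prepend. Next row=LF[15]=7
  step 9: row=7, L[7]='1', prepend. Next row=LF[7]=5
  step 10: row=5, L[5]='2', prepend. Next row=LF[5]=10
  step 11: row=10, L[10]='0', prepend. Next row=LF[10]=1
  step 12: row=1, L[1]='B', prepend. Next row=LF[1]=14
  step 13: row=14, L[14]='0', prepend. Next row=LF[14]=3
  step 14: row=3, L[3]='A', prepend. Next row=LF[3]=12
  step 15: row=12, L[12]='1', prepend. Next row=LF[12]=6
  step 16: row=6, L[6]='C', prepend. Next row=LF[6]=17
  step 17: row=17, L[17]='0', prepend. Next row=LF[17]=4
  step 18: row=4, L[4]='A', prepend. Next row=LF[4]=13
  step 19: row=13, L[13]='C', prepend. Next row=LF[13]=18
Reversed output: CA0C1A0B0211B021B2$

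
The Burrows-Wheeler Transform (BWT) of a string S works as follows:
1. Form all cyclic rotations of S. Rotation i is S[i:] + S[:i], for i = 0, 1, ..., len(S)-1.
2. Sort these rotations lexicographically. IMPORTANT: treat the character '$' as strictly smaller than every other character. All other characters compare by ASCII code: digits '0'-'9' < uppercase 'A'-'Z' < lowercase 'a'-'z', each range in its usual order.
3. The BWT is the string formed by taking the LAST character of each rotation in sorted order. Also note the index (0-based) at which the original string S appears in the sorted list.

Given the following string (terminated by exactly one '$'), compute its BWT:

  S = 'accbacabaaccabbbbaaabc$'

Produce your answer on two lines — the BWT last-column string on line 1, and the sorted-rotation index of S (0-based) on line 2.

All 23 rotations (rotation i = S[i:]+S[:i]):
  rot[0] = accbacabaaccabbbbaaabc$
  rot[1] = ccbacabaaccabbbbaaabc$a
  rot[2] = cbacabaaccabbbbaaabc$ac
  rot[3] = bacabaaccabbbbaaabc$acc
  rot[4] = acabaaccabbbbaaabc$accb
  rot[5] = cabaaccabbbbaaabc$accba
  rot[6] = abaaccabbbbaaabc$accbac
  rot[7] = baaccabbbbaaabc$accbaca
  rot[8] = aaccabbbbaaabc$accbacab
  rot[9] = accabbbbaaabc$accbacaba
  rot[10] = ccabbbbaaabc$accbacabaa
  rot[11] = cabbbbaaabc$accbacabaac
  rot[12] = abbbbaaabc$accbacabaacc
  rot[13] = bbbbaaabc$accbacabaacca
  rot[14] = bbbaaabc$accbacabaaccab
  rot[15] = bbaaabc$accbacabaaccabb
  rot[16] = baaabc$accbacabaaccabbb
  rot[17] = aaabc$accbacabaaccabbbb
  rot[18] = aabc$accbacabaaccabbbba
  rot[19] = abc$accbacabaaccabbbbaa
  rot[20] = bc$accbacabaaccabbbbaaa
  rot[21] = c$accbacabaaccabbbbaaab
  rot[22] = $accbacabaaccabbbbaaabc
Sorted (with $ < everything):
  sorted[0] = $accbacabaaccabbbbaaabc  (last char: 'c')
  sorted[1] = aaabc$accbacabaaccabbbb  (last char: 'b')
  sorted[2] = aabc$accbacabaaccabbbba  (last char: 'a')
  sorted[3] = aaccabbbbaaabc$accbacab  (last char: 'b')
  sorted[4] = abaaccabbbbaaabc$accbac  (last char: 'c')
  sorted[5] = abbbbaaabc$accbacabaacc  (last char: 'c')
  sorted[6] = abc$accbacabaaccabbbbaa  (last char: 'a')
  sorted[7] = acabaaccabbbbaaabc$accb  (last char: 'b')
  sorted[8] = accabbbbaaabc$accbacaba  (last char: 'a')
  sorted[9] = accbacabaaccabbbbaaabc$  (last char: '$')
  sorted[10] = baaabc$accbacabaaccabbb  (last char: 'b')
  sorted[11] = baaccabbbbaaabc$accbaca  (last char: 'a')
  sorted[12] = bacabaaccabbbbaaabc$acc  (last char: 'c')
  sorted[13] = bbaaabc$accbacabaaccabb  (last char: 'b')
  sorted[14] = bbbaaabc$accbacabaaccab  (last char: 'b')
  sorted[15] = bbbbaaabc$accbacabaacca  (last char: 'a')
  sorted[16] = bc$accbacabaaccabbbbaaa  (last char: 'a')
  sorted[17] = c$accbacabaaccabbbbaaab  (last char: 'b')
  sorted[18] = cabaaccabbbbaaabc$accba  (last char: 'a')
  sorted[19] = cabbbbaaabc$accbacabaac  (last char: 'c')
  sorted[20] = cbacabaaccabbbbaaabc$ac  (last char: 'c')
  sorted[21] = ccabbbbaaabc$accbacabaa  (last char: 'a')
  sorted[22] = ccbacabaaccabbbbaaabc$a  (last char: 'a')
Last column: cbabccaba$bacbbaabaccaa
Original string S is at sorted index 9

Answer: cbabccaba$bacbbaabaccaa
9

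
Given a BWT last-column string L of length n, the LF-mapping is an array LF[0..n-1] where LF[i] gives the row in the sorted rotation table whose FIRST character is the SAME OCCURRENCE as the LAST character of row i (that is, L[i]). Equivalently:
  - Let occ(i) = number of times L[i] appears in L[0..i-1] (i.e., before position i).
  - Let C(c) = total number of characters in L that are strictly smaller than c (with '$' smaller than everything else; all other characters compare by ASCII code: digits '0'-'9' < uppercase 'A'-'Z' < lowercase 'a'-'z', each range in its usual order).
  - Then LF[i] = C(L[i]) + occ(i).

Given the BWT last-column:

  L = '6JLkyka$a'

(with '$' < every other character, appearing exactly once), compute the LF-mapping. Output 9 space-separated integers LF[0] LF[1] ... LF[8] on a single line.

Char counts: '$':1, '6':1, 'J':1, 'L':1, 'a':2, 'k':2, 'y':1
C (first-col start): C('$')=0, C('6')=1, C('J')=2, C('L')=3, C('a')=4, C('k')=6, C('y')=8
L[0]='6': occ=0, LF[0]=C('6')+0=1+0=1
L[1]='J': occ=0, LF[1]=C('J')+0=2+0=2
L[2]='L': occ=0, LF[2]=C('L')+0=3+0=3
L[3]='k': occ=0, LF[3]=C('k')+0=6+0=6
L[4]='y': occ=0, LF[4]=C('y')+0=8+0=8
L[5]='k': occ=1, LF[5]=C('k')+1=6+1=7
L[6]='a': occ=0, LF[6]=C('a')+0=4+0=4
L[7]='$': occ=0, LF[7]=C('$')+0=0+0=0
L[8]='a': occ=1, LF[8]=C('a')+1=4+1=5

Answer: 1 2 3 6 8 7 4 0 5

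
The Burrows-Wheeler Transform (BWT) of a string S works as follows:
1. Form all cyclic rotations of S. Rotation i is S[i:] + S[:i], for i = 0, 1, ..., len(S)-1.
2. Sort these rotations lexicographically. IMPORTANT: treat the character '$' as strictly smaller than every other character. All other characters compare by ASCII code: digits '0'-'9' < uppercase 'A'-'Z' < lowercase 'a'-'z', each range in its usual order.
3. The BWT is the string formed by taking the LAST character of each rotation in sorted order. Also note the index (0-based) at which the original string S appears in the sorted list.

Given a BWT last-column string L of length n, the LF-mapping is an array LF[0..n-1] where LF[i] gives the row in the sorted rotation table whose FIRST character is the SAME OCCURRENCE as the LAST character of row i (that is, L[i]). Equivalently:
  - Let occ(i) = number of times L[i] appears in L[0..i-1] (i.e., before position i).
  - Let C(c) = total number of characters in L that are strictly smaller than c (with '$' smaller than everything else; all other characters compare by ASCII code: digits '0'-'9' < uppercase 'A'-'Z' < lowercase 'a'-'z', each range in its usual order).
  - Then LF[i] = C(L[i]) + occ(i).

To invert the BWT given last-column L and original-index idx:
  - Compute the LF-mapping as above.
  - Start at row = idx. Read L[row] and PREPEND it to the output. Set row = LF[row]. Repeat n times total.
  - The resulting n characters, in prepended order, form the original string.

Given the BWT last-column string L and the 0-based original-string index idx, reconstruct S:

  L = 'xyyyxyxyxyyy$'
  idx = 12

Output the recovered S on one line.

LF mapping: 1 5 6 7 2 8 3 9 4 10 11 12 0
Walk LF starting at row 12, prepending L[row]:
  step 1: row=12, L[12]='$', prepend. Next row=LF[12]=0
  step 2: row=0, L[0]='x', prepend. Next row=LF[0]=1
  step 3: row=1, L[1]='y', prepend. Next row=LF[1]=5
  step 4: row=5, L[5]='y', prepend. Next row=LF[5]=8
  step 5: row=8, L[8]='x', prepend. Next row=LF[8]=4
  step 6: row=4, L[4]='x', prepend. Next row=LF[4]=2
  step 7: row=2, L[2]='y', prepend. Next row=LF[2]=6
  step 8: row=6, L[6]='x', prepend. Next row=LF[6]=3
  step 9: row=3, L[3]='y', prepend. Next row=LF[3]=7
  step 10: row=7, L[7]='y', prepend. Next row=LF[7]=9
  step 11: row=9, L[9]='y', prepend. Next row=LF[9]=10
  step 12: row=10, L[10]='y', prepend. Next row=LF[10]=11
  step 13: row=11, L[11]='y', prepend. Next row=LF[11]=12
Reversed output: yyyyyxyxxyyx$

Answer: yyyyyxyxxyyx$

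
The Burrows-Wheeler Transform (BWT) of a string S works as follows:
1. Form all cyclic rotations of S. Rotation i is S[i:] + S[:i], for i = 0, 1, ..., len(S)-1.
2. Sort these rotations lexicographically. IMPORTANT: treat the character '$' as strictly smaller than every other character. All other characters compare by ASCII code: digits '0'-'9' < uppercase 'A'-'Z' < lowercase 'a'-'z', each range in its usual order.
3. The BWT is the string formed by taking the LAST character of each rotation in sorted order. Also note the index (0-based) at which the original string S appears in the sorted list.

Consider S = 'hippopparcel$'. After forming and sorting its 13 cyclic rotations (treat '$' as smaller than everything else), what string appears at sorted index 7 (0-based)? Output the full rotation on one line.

Answer: opparcel$hipp

Derivation:
All 13 rotations (rotation i = S[i:]+S[:i]):
  rot[0] = hippopparcel$
  rot[1] = ippopparcel$h
  rot[2] = ppopparcel$hi
  rot[3] = popparcel$hip
  rot[4] = opparcel$hipp
  rot[5] = pparcel$hippo
  rot[6] = parcel$hippop
  rot[7] = arcel$hippopp
  rot[8] = rcel$hippoppa
  rot[9] = cel$hippoppar
  rot[10] = el$hippopparc
  rot[11] = l$hippopparce
  rot[12] = $hippopparcel
Sorted (with $ < everything):
  sorted[0] = $hippopparcel
  sorted[1] = arcel$hippopp
  sorted[2] = cel$hippoppar
  sorted[3] = el$hippopparc
  sorted[4] = hippopparcel$
  sorted[5] = ippopparcel$h
  sorted[6] = l$hippopparce
  sorted[7] = opparcel$hipp
  sorted[8] = parcel$hippop
  sorted[9] = popparcel$hip
  sorted[10] = pparcel$hippo
  sorted[11] = ppopparcel$hi
  sorted[12] = rcel$hippoppa
sorted[7] = opparcel$hipp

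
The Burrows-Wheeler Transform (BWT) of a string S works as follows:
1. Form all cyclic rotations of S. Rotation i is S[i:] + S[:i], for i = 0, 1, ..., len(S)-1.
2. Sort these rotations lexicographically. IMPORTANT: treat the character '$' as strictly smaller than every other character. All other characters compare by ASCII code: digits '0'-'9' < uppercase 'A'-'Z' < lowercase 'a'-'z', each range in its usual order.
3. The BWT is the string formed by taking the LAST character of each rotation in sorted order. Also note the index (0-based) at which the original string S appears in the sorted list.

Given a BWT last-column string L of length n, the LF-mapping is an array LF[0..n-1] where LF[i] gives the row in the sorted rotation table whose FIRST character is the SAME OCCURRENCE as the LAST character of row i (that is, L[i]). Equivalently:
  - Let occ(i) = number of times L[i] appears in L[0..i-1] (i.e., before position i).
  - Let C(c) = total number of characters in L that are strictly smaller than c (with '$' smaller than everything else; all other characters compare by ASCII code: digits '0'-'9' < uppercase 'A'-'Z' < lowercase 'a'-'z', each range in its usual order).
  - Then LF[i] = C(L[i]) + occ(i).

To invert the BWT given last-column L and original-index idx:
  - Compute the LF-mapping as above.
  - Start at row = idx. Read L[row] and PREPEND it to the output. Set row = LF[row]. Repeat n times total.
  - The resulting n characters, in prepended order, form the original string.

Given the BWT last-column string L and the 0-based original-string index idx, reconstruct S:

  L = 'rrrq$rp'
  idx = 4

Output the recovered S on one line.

LF mapping: 3 4 5 2 0 6 1
Walk LF starting at row 4, prepending L[row]:
  step 1: row=4, L[4]='$', prepend. Next row=LF[4]=0
  step 2: row=0, L[0]='r', prepend. Next row=LF[0]=3
  step 3: row=3, L[3]='q', prepend. Next row=LF[3]=2
  step 4: row=2, L[2]='r', prepend. Next row=LF[2]=5
  step 5: row=5, L[5]='r', prepend. Next row=LF[5]=6
  step 6: row=6, L[6]='p', prepend. Next row=LF[6]=1
  step 7: row=1, L[1]='r', prepend. Next row=LF[1]=4
Reversed output: rprrqr$

Answer: rprrqr$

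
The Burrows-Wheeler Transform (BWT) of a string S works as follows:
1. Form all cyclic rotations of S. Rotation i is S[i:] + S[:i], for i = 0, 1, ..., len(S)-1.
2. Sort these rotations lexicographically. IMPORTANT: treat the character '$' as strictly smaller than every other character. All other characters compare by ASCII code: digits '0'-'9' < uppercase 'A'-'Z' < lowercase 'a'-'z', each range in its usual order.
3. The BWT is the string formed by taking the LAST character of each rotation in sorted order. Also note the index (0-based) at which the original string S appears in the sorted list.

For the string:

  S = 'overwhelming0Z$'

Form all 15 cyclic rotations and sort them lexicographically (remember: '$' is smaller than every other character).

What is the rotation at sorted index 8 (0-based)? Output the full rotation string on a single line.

All 15 rotations (rotation i = S[i:]+S[:i]):
  rot[0] = overwhelming0Z$
  rot[1] = verwhelming0Z$o
  rot[2] = erwhelming0Z$ov
  rot[3] = rwhelming0Z$ove
  rot[4] = whelming0Z$over
  rot[5] = helming0Z$overw
  rot[6] = elming0Z$overwh
  rot[7] = lming0Z$overwhe
  rot[8] = ming0Z$overwhel
  rot[9] = ing0Z$overwhelm
  rot[10] = ng0Z$overwhelmi
  rot[11] = g0Z$overwhelmin
  rot[12] = 0Z$overwhelming
  rot[13] = Z$overwhelming0
  rot[14] = $overwhelming0Z
Sorted (with $ < everything):
  sorted[0] = $overwhelming0Z
  sorted[1] = 0Z$overwhelming
  sorted[2] = Z$overwhelming0
  sorted[3] = elming0Z$overwh
  sorted[4] = erwhelming0Z$ov
  sorted[5] = g0Z$overwhelmin
  sorted[6] = helming0Z$overw
  sorted[7] = ing0Z$overwhelm
  sorted[8] = lming0Z$overwhe
  sorted[9] = ming0Z$overwhel
  sorted[10] = ng0Z$overwhelmi
  sorted[11] = overwhelming0Z$
  sorted[12] = rwhelming0Z$ove
  sorted[13] = verwhelming0Z$o
  sorted[14] = whelming0Z$over
sorted[8] = lming0Z$overwhe

Answer: lming0Z$overwhe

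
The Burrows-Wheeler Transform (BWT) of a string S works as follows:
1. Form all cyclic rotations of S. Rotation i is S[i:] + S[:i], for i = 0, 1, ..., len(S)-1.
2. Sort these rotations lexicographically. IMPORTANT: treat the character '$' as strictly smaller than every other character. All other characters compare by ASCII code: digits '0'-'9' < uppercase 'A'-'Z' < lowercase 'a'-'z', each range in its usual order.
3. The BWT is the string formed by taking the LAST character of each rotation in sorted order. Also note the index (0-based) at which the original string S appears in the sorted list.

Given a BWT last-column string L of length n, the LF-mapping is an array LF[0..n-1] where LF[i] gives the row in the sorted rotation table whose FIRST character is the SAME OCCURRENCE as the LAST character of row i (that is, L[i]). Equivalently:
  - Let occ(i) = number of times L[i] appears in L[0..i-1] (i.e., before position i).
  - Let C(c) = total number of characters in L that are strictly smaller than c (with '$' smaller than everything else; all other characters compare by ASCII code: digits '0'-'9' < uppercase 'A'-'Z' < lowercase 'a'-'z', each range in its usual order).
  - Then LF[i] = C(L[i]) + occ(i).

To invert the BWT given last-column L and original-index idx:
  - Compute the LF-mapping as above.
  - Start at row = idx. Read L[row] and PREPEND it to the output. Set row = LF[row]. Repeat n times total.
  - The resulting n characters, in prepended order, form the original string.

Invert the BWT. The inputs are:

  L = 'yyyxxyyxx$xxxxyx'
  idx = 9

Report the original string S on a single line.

LF mapping: 10 11 12 1 2 13 14 3 4 0 5 6 7 8 15 9
Walk LF starting at row 9, prepending L[row]:
  step 1: row=9, L[9]='$', prepend. Next row=LF[9]=0
  step 2: row=0, L[0]='y', prepend. Next row=LF[0]=10
  step 3: row=10, L[10]='x', prepend. Next row=LF[10]=5
  step 4: row=5, L[5]='y', prepend. Next row=LF[5]=13
  step 5: row=13, L[13]='x', prepend. Next row=LF[13]=8
  step 6: row=8, L[8]='x', prepend. Next row=LF[8]=4
  step 7: row=4, L[4]='x', prepend. Next row=LF[4]=2
  step 8: row=2, L[2]='y', prepend. Next row=LF[2]=12
  step 9: row=12, L[12]='x', prepend. Next row=LF[12]=7
  step 10: row=7, L[7]='x', prepend. Next row=LF[7]=3
  step 11: row=3, L[3]='x', prepend. Next row=LF[3]=1
  step 12: row=1, L[1]='y', prepend. Next row=LF[1]=11
  step 13: row=11, L[11]='x', prepend. Next row=LF[11]=6
  step 14: row=6, L[6]='y', prepend. Next row=LF[6]=14
  step 15: row=14, L[14]='y', prepend. Next row=LF[14]=15
  step 16: row=15, L[15]='x', prepend. Next row=LF[15]=9
Reversed output: xyyxyxxxyxxxyxy$

Answer: xyyxyxxxyxxxyxy$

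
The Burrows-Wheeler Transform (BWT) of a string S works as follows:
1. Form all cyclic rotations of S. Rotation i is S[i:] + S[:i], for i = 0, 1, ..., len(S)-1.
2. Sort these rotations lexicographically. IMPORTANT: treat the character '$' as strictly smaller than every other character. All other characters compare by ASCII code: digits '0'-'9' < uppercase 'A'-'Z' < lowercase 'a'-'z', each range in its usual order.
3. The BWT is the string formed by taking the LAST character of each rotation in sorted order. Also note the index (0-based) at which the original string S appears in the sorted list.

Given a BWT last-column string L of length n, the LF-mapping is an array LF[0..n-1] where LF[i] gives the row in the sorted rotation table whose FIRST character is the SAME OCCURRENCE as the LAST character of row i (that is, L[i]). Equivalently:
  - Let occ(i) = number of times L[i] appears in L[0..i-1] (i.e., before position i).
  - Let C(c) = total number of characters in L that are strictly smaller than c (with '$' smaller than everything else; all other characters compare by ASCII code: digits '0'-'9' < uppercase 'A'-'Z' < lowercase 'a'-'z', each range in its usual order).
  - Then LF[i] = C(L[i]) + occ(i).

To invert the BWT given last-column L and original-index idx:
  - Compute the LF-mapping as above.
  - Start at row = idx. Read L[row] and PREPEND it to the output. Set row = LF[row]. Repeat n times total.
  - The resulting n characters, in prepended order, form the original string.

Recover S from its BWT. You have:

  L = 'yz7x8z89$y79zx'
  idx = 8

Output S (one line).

Answer: xzz9x889z77yy$

Derivation:
LF mapping: 9 11 1 7 3 12 4 5 0 10 2 6 13 8
Walk LF starting at row 8, prepending L[row]:
  step 1: row=8, L[8]='$', prepend. Next row=LF[8]=0
  step 2: row=0, L[0]='y', prepend. Next row=LF[0]=9
  step 3: row=9, L[9]='y', prepend. Next row=LF[9]=10
  step 4: row=10, L[10]='7', prepend. Next row=LF[10]=2
  step 5: row=2, L[2]='7', prepend. Next row=LF[2]=1
  step 6: row=1, L[1]='z', prepend. Next row=LF[1]=11
  step 7: row=11, L[11]='9', prepend. Next row=LF[11]=6
  step 8: row=6, L[6]='8', prepend. Next row=LF[6]=4
  step 9: row=4, L[4]='8', prepend. Next row=LF[4]=3
  step 10: row=3, L[3]='x', prepend. Next row=LF[3]=7
  step 11: row=7, L[7]='9', prepend. Next row=LF[7]=5
  step 12: row=5, L[5]='z', prepend. Next row=LF[5]=12
  step 13: row=12, L[12]='z', prepend. Next row=LF[12]=13
  step 14: row=13, L[13]='x', prepend. Next row=LF[13]=8
Reversed output: xzz9x889z77yy$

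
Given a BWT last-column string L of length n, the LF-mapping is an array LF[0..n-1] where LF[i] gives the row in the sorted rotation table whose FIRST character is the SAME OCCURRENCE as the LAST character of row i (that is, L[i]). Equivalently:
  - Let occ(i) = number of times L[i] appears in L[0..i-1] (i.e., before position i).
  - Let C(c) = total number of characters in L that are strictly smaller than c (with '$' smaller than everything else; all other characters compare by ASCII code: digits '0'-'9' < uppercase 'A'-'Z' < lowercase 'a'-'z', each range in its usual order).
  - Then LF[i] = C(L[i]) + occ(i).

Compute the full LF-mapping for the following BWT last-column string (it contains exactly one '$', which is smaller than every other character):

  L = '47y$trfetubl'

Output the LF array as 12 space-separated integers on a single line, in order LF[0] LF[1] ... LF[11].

Char counts: '$':1, '4':1, '7':1, 'b':1, 'e':1, 'f':1, 'l':1, 'r':1, 't':2, 'u':1, 'y':1
C (first-col start): C('$')=0, C('4')=1, C('7')=2, C('b')=3, C('e')=4, C('f')=5, C('l')=6, C('r')=7, C('t')=8, C('u')=10, C('y')=11
L[0]='4': occ=0, LF[0]=C('4')+0=1+0=1
L[1]='7': occ=0, LF[1]=C('7')+0=2+0=2
L[2]='y': occ=0, LF[2]=C('y')+0=11+0=11
L[3]='$': occ=0, LF[3]=C('$')+0=0+0=0
L[4]='t': occ=0, LF[4]=C('t')+0=8+0=8
L[5]='r': occ=0, LF[5]=C('r')+0=7+0=7
L[6]='f': occ=0, LF[6]=C('f')+0=5+0=5
L[7]='e': occ=0, LF[7]=C('e')+0=4+0=4
L[8]='t': occ=1, LF[8]=C('t')+1=8+1=9
L[9]='u': occ=0, LF[9]=C('u')+0=10+0=10
L[10]='b': occ=0, LF[10]=C('b')+0=3+0=3
L[11]='l': occ=0, LF[11]=C('l')+0=6+0=6

Answer: 1 2 11 0 8 7 5 4 9 10 3 6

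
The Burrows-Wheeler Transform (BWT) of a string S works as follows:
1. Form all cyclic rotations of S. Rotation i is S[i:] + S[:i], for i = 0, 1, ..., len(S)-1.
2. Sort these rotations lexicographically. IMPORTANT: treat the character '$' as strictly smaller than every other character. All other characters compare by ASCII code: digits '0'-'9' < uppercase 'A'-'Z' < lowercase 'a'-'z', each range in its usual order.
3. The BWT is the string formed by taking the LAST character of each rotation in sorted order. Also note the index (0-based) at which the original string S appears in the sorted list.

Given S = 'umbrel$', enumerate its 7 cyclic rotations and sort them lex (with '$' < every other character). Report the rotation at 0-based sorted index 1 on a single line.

All 7 rotations (rotation i = S[i:]+S[:i]):
  rot[0] = umbrel$
  rot[1] = mbrel$u
  rot[2] = brel$um
  rot[3] = rel$umb
  rot[4] = el$umbr
  rot[5] = l$umbre
  rot[6] = $umbrel
Sorted (with $ < everything):
  sorted[0] = $umbrel
  sorted[1] = brel$um
  sorted[2] = el$umbr
  sorted[3] = l$umbre
  sorted[4] = mbrel$u
  sorted[5] = rel$umb
  sorted[6] = umbrel$
sorted[1] = brel$um

Answer: brel$um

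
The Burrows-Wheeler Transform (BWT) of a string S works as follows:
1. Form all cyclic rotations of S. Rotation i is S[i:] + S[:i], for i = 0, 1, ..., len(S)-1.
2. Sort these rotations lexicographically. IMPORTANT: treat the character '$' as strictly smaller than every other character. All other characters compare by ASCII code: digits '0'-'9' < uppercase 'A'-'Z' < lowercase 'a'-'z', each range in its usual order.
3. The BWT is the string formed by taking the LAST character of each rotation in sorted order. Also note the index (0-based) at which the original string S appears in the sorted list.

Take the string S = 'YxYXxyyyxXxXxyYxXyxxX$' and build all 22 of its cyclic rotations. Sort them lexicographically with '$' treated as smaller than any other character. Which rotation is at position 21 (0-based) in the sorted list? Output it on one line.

Answer: yyyxXxXxyYxXyxxX$YxYXx

Derivation:
All 22 rotations (rotation i = S[i:]+S[:i]):
  rot[0] = YxYXxyyyxXxXxyYxXyxxX$
  rot[1] = xYXxyyyxXxXxyYxXyxxX$Y
  rot[2] = YXxyyyxXxXxyYxXyxxX$Yx
  rot[3] = XxyyyxXxXxyYxXyxxX$YxY
  rot[4] = xyyyxXxXxyYxXyxxX$YxYX
  rot[5] = yyyxXxXxyYxXyxxX$YxYXx
  rot[6] = yyxXxXxyYxXyxxX$YxYXxy
  rot[7] = yxXxXxyYxXyxxX$YxYXxyy
  rot[8] = xXxXxyYxXyxxX$YxYXxyyy
  rot[9] = XxXxyYxXyxxX$YxYXxyyyx
  rot[10] = xXxyYxXyxxX$YxYXxyyyxX
  rot[11] = XxyYxXyxxX$YxYXxyyyxXx
  rot[12] = xyYxXyxxX$YxYXxyyyxXxX
  rot[13] = yYxXyxxX$YxYXxyyyxXxXx
  rot[14] = YxXyxxX$YxYXxyyyxXxXxy
  rot[15] = xXyxxX$YxYXxyyyxXxXxyY
  rot[16] = XyxxX$YxYXxyyyxXxXxyYx
  rot[17] = yxxX$YxYXxyyyxXxXxyYxX
  rot[18] = xxX$YxYXxyyyxXxXxyYxXy
  rot[19] = xX$YxYXxyyyxXxXxyYxXyx
  rot[20] = X$YxYXxyyyxXxXxyYxXyxx
  rot[21] = $YxYXxyyyxXxXxyYxXyxxX
Sorted (with $ < everything):
  sorted[0] = $YxYXxyyyxXxXxyYxXyxxX
  sorted[1] = X$YxYXxyyyxXxXxyYxXyxx
  sorted[2] = XxXxyYxXyxxX$YxYXxyyyx
  sorted[3] = XxyYxXyxxX$YxYXxyyyxXx
  sorted[4] = XxyyyxXxXxyYxXyxxX$YxY
  sorted[5] = XyxxX$YxYXxyyyxXxXxyYx
  sorted[6] = YXxyyyxXxXxyYxXyxxX$Yx
  sorted[7] = YxXyxxX$YxYXxyyyxXxXxy
  sorted[8] = YxYXxyyyxXxXxyYxXyxxX$
  sorted[9] = xX$YxYXxyyyxXxXxyYxXyx
  sorted[10] = xXxXxyYxXyxxX$YxYXxyyy
  sorted[11] = xXxyYxXyxxX$YxYXxyyyxX
  sorted[12] = xXyxxX$YxYXxyyyxXxXxyY
  sorted[13] = xYXxyyyxXxXxyYxXyxxX$Y
  sorted[14] = xxX$YxYXxyyyxXxXxyYxXy
  sorted[15] = xyYxXyxxX$YxYXxyyyxXxX
  sorted[16] = xyyyxXxXxyYxXyxxX$YxYX
  sorted[17] = yYxXyxxX$YxYXxyyyxXxXx
  sorted[18] = yxXxXxyYxXyxxX$YxYXxyy
  sorted[19] = yxxX$YxYXxyyyxXxXxyYxX
  sorted[20] = yyxXxXxyYxXyxxX$YxYXxy
  sorted[21] = yyyxXxXxyYxXyxxX$YxYXx
sorted[21] = yyyxXxXxyYxXyxxX$YxYXx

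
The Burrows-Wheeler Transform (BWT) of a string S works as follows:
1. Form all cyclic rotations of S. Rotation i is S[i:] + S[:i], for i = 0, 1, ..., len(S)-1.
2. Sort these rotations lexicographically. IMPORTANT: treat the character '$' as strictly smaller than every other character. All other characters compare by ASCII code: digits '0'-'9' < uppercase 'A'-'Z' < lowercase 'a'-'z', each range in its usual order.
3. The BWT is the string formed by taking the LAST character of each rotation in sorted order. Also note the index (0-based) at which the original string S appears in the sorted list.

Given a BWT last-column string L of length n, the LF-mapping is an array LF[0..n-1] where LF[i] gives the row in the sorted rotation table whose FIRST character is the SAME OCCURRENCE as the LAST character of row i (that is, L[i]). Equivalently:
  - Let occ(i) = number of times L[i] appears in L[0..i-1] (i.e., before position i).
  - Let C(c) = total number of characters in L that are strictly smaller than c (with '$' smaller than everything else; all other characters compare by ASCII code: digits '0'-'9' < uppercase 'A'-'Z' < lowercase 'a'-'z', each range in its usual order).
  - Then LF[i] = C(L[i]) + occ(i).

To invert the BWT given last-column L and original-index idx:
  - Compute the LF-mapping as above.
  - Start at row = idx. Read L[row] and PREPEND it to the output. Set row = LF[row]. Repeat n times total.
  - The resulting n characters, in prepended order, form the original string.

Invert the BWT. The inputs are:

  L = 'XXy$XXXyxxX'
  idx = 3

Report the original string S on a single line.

Answer: XXXXyxxyXX$

Derivation:
LF mapping: 1 2 9 0 3 4 5 10 7 8 6
Walk LF starting at row 3, prepending L[row]:
  step 1: row=3, L[3]='$', prepend. Next row=LF[3]=0
  step 2: row=0, L[0]='X', prepend. Next row=LF[0]=1
  step 3: row=1, L[1]='X', prepend. Next row=LF[1]=2
  step 4: row=2, L[2]='y', prepend. Next row=LF[2]=9
  step 5: row=9, L[9]='x', prepend. Next row=LF[9]=8
  step 6: row=8, L[8]='x', prepend. Next row=LF[8]=7
  step 7: row=7, L[7]='y', prepend. Next row=LF[7]=10
  step 8: row=10, L[10]='X', prepend. Next row=LF[10]=6
  step 9: row=6, L[6]='X', prepend. Next row=LF[6]=5
  step 10: row=5, L[5]='X', prepend. Next row=LF[5]=4
  step 11: row=4, L[4]='X', prepend. Next row=LF[4]=3
Reversed output: XXXXyxxyXX$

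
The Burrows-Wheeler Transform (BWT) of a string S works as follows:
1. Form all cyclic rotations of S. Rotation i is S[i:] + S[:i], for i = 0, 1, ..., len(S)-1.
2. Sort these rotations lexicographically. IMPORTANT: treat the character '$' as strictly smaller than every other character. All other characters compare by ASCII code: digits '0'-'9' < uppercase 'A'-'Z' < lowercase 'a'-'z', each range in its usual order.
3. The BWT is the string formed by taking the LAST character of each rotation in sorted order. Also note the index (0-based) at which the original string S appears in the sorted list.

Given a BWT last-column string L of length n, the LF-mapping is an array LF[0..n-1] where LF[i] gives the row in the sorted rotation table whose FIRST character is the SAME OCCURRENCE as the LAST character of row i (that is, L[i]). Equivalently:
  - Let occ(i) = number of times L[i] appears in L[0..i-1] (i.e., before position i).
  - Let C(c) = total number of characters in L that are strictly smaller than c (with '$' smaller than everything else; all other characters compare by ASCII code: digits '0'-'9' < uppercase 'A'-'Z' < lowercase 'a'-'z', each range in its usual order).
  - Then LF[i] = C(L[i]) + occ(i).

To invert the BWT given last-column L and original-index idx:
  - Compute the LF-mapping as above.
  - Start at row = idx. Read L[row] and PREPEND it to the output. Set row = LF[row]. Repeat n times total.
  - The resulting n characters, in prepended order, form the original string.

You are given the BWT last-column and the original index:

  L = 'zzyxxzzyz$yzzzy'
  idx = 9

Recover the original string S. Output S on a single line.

LF mapping: 7 8 3 1 2 9 10 4 11 0 5 12 13 14 6
Walk LF starting at row 9, prepending L[row]:
  step 1: row=9, L[9]='$', prepend. Next row=LF[9]=0
  step 2: row=0, L[0]='z', prepend. Next row=LF[0]=7
  step 3: row=7, L[7]='y', prepend. Next row=LF[7]=4
  step 4: row=4, L[4]='x', prepend. Next row=LF[4]=2
  step 5: row=2, L[2]='y', prepend. Next row=LF[2]=3
  step 6: row=3, L[3]='x', prepend. Next row=LF[3]=1
  step 7: row=1, L[1]='z', prepend. Next row=LF[1]=8
  step 8: row=8, L[8]='z', prepend. Next row=LF[8]=11
  step 9: row=11, L[11]='z', prepend. Next row=LF[11]=12
  step 10: row=12, L[12]='z', prepend. Next row=LF[12]=13
  step 11: row=13, L[13]='z', prepend. Next row=LF[13]=14
  step 12: row=14, L[14]='y', prepend. Next row=LF[14]=6
  step 13: row=6, L[6]='z', prepend. Next row=LF[6]=10
  step 14: row=10, L[10]='y', prepend. Next row=LF[10]=5
  step 15: row=5, L[5]='z', prepend. Next row=LF[5]=9
Reversed output: zyzyzzzzzxyxyz$

Answer: zyzyzzzzzxyxyz$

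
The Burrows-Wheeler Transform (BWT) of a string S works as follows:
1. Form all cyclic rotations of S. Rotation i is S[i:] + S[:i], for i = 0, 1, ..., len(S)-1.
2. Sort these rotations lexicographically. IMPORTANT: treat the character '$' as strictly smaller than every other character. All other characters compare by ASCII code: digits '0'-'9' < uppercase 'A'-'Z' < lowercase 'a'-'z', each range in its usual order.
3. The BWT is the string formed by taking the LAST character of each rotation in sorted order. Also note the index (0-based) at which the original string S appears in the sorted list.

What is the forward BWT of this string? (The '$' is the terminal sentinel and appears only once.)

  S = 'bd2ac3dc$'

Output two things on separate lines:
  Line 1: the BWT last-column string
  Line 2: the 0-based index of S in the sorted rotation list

All 9 rotations (rotation i = S[i:]+S[:i]):
  rot[0] = bd2ac3dc$
  rot[1] = d2ac3dc$b
  rot[2] = 2ac3dc$bd
  rot[3] = ac3dc$bd2
  rot[4] = c3dc$bd2a
  rot[5] = 3dc$bd2ac
  rot[6] = dc$bd2ac3
  rot[7] = c$bd2ac3d
  rot[8] = $bd2ac3dc
Sorted (with $ < everything):
  sorted[0] = $bd2ac3dc  (last char: 'c')
  sorted[1] = 2ac3dc$bd  (last char: 'd')
  sorted[2] = 3dc$bd2ac  (last char: 'c')
  sorted[3] = ac3dc$bd2  (last char: '2')
  sorted[4] = bd2ac3dc$  (last char: '$')
  sorted[5] = c$bd2ac3d  (last char: 'd')
  sorted[6] = c3dc$bd2a  (last char: 'a')
  sorted[7] = d2ac3dc$b  (last char: 'b')
  sorted[8] = dc$bd2ac3  (last char: '3')
Last column: cdc2$dab3
Original string S is at sorted index 4

Answer: cdc2$dab3
4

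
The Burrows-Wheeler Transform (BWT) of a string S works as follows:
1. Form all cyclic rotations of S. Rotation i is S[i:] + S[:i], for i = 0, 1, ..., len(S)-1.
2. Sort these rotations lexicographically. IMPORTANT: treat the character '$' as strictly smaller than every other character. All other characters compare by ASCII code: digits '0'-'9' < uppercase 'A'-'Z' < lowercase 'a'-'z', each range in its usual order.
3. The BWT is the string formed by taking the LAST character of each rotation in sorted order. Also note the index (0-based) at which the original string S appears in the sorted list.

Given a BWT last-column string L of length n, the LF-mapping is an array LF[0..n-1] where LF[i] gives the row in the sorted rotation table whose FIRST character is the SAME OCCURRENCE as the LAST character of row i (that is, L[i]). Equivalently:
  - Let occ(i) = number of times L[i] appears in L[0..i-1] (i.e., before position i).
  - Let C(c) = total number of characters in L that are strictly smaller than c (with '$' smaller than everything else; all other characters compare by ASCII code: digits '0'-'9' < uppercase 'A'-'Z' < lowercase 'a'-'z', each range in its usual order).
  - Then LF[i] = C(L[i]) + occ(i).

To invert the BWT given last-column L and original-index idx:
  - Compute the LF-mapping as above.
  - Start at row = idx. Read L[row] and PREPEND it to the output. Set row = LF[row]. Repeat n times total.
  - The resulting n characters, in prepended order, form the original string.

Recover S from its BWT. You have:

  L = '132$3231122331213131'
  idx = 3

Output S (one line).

Answer: 1211333222131323131$

Derivation:
LF mapping: 1 13 8 0 14 9 15 2 3 10 11 16 17 4 12 5 18 6 19 7
Walk LF starting at row 3, prepending L[row]:
  step 1: row=3, L[3]='$', prepend. Next row=LF[3]=0
  step 2: row=0, L[0]='1', prepend. Next row=LF[0]=1
  step 3: row=1, L[1]='3', prepend. Next row=LF[1]=13
  step 4: row=13, L[13]='1', prepend. Next row=LF[13]=4
  step 5: row=4, L[4]='3', prepend. Next row=LF[4]=14
  step 6: row=14, L[14]='2', prepend. Next row=LF[14]=12
  step 7: row=12, L[12]='3', prepend. Next row=LF[12]=17
  step 8: row=17, L[17]='1', prepend. Next row=LF[17]=6
  step 9: row=6, L[6]='3', prepend. Next row=LF[6]=15
  step 10: row=15, L[15]='1', prepend. Next row=LF[15]=5
  step 11: row=5, L[5]='2', prepend. Next row=LF[5]=9
  step 12: row=9, L[9]='2', prepend. Next row=LF[9]=10
  step 13: row=10, L[10]='2', prepend. Next row=LF[10]=11
  step 14: row=11, L[11]='3', prepend. Next row=LF[11]=16
  step 15: row=16, L[16]='3', prepend. Next row=LF[16]=18
  step 16: row=18, L[18]='3', prepend. Next row=LF[18]=19
  step 17: row=19, L[19]='1', prepend. Next row=LF[19]=7
  step 18: row=7, L[7]='1', prepend. Next row=LF[7]=2
  step 19: row=2, L[2]='2', prepend. Next row=LF[2]=8
  step 20: row=8, L[8]='1', prepend. Next row=LF[8]=3
Reversed output: 1211333222131323131$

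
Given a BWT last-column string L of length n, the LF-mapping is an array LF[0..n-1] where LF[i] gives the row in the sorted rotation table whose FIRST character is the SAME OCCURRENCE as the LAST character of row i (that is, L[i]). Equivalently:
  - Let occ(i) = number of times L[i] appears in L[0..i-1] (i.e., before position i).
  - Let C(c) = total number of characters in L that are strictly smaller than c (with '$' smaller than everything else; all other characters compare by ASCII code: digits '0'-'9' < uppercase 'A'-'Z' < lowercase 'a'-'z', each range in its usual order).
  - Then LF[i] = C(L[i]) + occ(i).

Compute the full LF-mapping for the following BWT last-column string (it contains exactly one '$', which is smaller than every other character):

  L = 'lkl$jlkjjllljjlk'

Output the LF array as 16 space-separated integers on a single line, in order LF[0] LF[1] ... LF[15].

Answer: 9 6 10 0 1 11 7 2 3 12 13 14 4 5 15 8

Derivation:
Char counts: '$':1, 'j':5, 'k':3, 'l':7
C (first-col start): C('$')=0, C('j')=1, C('k')=6, C('l')=9
L[0]='l': occ=0, LF[0]=C('l')+0=9+0=9
L[1]='k': occ=0, LF[1]=C('k')+0=6+0=6
L[2]='l': occ=1, LF[2]=C('l')+1=9+1=10
L[3]='$': occ=0, LF[3]=C('$')+0=0+0=0
L[4]='j': occ=0, LF[4]=C('j')+0=1+0=1
L[5]='l': occ=2, LF[5]=C('l')+2=9+2=11
L[6]='k': occ=1, LF[6]=C('k')+1=6+1=7
L[7]='j': occ=1, LF[7]=C('j')+1=1+1=2
L[8]='j': occ=2, LF[8]=C('j')+2=1+2=3
L[9]='l': occ=3, LF[9]=C('l')+3=9+3=12
L[10]='l': occ=4, LF[10]=C('l')+4=9+4=13
L[11]='l': occ=5, LF[11]=C('l')+5=9+5=14
L[12]='j': occ=3, LF[12]=C('j')+3=1+3=4
L[13]='j': occ=4, LF[13]=C('j')+4=1+4=5
L[14]='l': occ=6, LF[14]=C('l')+6=9+6=15
L[15]='k': occ=2, LF[15]=C('k')+2=6+2=8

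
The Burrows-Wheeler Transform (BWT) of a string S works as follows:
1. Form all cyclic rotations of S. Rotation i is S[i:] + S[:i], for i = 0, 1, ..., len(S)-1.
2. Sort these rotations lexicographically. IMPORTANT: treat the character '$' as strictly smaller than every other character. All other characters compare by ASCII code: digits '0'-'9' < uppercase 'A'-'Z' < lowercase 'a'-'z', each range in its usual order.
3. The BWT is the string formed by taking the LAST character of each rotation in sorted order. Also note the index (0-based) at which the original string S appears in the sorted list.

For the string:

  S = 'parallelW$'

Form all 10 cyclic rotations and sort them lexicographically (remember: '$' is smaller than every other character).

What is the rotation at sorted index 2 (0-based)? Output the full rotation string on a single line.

Answer: allelW$par

Derivation:
All 10 rotations (rotation i = S[i:]+S[:i]):
  rot[0] = parallelW$
  rot[1] = arallelW$p
  rot[2] = rallelW$pa
  rot[3] = allelW$par
  rot[4] = llelW$para
  rot[5] = lelW$paral
  rot[6] = elW$parall
  rot[7] = lW$paralle
  rot[8] = W$parallel
  rot[9] = $parallelW
Sorted (with $ < everything):
  sorted[0] = $parallelW
  sorted[1] = W$parallel
  sorted[2] = allelW$par
  sorted[3] = arallelW$p
  sorted[4] = elW$parall
  sorted[5] = lW$paralle
  sorted[6] = lelW$paral
  sorted[7] = llelW$para
  sorted[8] = parallelW$
  sorted[9] = rallelW$pa
sorted[2] = allelW$par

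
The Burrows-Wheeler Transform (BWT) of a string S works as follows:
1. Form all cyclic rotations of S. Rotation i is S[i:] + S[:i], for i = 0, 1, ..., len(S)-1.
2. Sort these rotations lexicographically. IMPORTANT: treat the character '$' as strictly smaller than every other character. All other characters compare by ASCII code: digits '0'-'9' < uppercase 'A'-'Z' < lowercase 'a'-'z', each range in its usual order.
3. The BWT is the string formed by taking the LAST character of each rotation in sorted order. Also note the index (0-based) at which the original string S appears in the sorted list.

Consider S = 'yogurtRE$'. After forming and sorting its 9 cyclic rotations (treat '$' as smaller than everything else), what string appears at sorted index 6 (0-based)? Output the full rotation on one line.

Answer: tRE$yogur

Derivation:
All 9 rotations (rotation i = S[i:]+S[:i]):
  rot[0] = yogurtRE$
  rot[1] = ogurtRE$y
  rot[2] = gurtRE$yo
  rot[3] = urtRE$yog
  rot[4] = rtRE$yogu
  rot[5] = tRE$yogur
  rot[6] = RE$yogurt
  rot[7] = E$yogurtR
  rot[8] = $yogurtRE
Sorted (with $ < everything):
  sorted[0] = $yogurtRE
  sorted[1] = E$yogurtR
  sorted[2] = RE$yogurt
  sorted[3] = gurtRE$yo
  sorted[4] = ogurtRE$y
  sorted[5] = rtRE$yogu
  sorted[6] = tRE$yogur
  sorted[7] = urtRE$yog
  sorted[8] = yogurtRE$
sorted[6] = tRE$yogur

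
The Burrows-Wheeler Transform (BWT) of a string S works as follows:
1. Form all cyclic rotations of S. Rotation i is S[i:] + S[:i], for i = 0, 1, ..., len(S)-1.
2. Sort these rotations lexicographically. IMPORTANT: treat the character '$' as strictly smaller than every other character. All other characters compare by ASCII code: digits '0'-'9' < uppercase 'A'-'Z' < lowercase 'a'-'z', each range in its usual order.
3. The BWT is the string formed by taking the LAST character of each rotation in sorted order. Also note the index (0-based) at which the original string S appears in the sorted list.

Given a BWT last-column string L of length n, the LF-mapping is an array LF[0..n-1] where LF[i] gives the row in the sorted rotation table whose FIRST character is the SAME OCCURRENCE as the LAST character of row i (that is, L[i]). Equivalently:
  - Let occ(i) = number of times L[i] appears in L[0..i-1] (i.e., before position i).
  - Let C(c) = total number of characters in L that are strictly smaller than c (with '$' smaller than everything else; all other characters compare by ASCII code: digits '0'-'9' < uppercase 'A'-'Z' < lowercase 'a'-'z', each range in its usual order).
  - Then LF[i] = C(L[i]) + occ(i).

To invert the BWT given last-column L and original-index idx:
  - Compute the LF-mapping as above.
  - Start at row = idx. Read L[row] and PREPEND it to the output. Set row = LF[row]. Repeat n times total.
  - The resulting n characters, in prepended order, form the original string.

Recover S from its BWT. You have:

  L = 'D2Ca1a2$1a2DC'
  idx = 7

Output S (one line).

LF mapping: 8 3 6 10 1 11 4 0 2 12 5 9 7
Walk LF starting at row 7, prepending L[row]:
  step 1: row=7, L[7]='$', prepend. Next row=LF[7]=0
  step 2: row=0, L[0]='D', prepend. Next row=LF[0]=8
  step 3: row=8, L[8]='1', prepend. Next row=LF[8]=2
  step 4: row=2, L[2]='C', prepend. Next row=LF[2]=6
  step 5: row=6, L[6]='2', prepend. Next row=LF[6]=4
  step 6: row=4, L[4]='1', prepend. Next row=LF[4]=1
  step 7: row=1, L[1]='2', prepend. Next row=LF[1]=3
  step 8: row=3, L[3]='a', prepend. Next row=LF[3]=10
  step 9: row=10, L[10]='2', prepend. Next row=LF[10]=5
  step 10: row=5, L[5]='a', prepend. Next row=LF[5]=11
  step 11: row=11, L[11]='D', prepend. Next row=LF[11]=9
  step 12: row=9, L[9]='a', prepend. Next row=LF[9]=12
  step 13: row=12, L[12]='C', prepend. Next row=LF[12]=7
Reversed output: CaDa2a212C1D$

Answer: CaDa2a212C1D$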